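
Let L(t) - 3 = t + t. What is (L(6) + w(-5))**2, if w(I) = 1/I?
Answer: 5476/25 ≈ 219.04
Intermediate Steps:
L(t) = 3 + 2*t (L(t) = 3 + (t + t) = 3 + 2*t)
(L(6) + w(-5))**2 = ((3 + 2*6) + 1/(-5))**2 = ((3 + 12) - 1/5)**2 = (15 - 1/5)**2 = (74/5)**2 = 5476/25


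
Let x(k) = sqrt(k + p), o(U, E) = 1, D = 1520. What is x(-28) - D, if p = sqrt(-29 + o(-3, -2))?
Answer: -1520 + sqrt(-28 + 2*I*sqrt(7)) ≈ -1519.5 + 5.3149*I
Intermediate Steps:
p = 2*I*sqrt(7) (p = sqrt(-29 + 1) = sqrt(-28) = 2*I*sqrt(7) ≈ 5.2915*I)
x(k) = sqrt(k + 2*I*sqrt(7))
x(-28) - D = sqrt(-28 + 2*I*sqrt(7)) - 1*1520 = sqrt(-28 + 2*I*sqrt(7)) - 1520 = -1520 + sqrt(-28 + 2*I*sqrt(7))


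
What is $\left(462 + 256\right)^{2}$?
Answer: $515524$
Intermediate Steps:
$\left(462 + 256\right)^{2} = 718^{2} = 515524$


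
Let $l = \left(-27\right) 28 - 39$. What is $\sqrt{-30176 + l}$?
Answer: $i \sqrt{30971} \approx 175.99 i$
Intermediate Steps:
$l = -795$ ($l = -756 - 39 = -795$)
$\sqrt{-30176 + l} = \sqrt{-30176 - 795} = \sqrt{-30971} = i \sqrt{30971}$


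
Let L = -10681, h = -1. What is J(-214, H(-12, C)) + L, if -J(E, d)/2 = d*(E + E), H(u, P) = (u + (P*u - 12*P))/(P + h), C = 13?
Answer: -33793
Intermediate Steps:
H(u, P) = (u - 12*P + P*u)/(-1 + P) (H(u, P) = (u + (P*u - 12*P))/(P - 1) = (u + (-12*P + P*u))/(-1 + P) = (u - 12*P + P*u)/(-1 + P))
J(E, d) = -4*E*d (J(E, d) = -2*d*(E + E) = -2*d*2*E = -4*E*d)
J(-214, H(-12, C)) + L = -4*(-214)*(-12 - 12*13 + 13*(-12))/(-1 + 13) - 10681 = -4*(-214)*(-12 - 156 - 156)/12 - 10681 = -4*(-214)*(1/12)*(-324) - 10681 = -4*(-214)*(-27) - 10681 = -23112 - 10681 = -33793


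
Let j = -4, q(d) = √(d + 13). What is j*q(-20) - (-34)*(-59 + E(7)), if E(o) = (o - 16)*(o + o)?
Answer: -6290 - 4*I*√7 ≈ -6290.0 - 10.583*I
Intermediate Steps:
q(d) = √(13 + d)
E(o) = 2*o*(-16 + o) (E(o) = (-16 + o)*(2*o) = 2*o*(-16 + o))
j*q(-20) - (-34)*(-59 + E(7)) = -4*√(13 - 20) - (-34)*(-59 + 2*7*(-16 + 7)) = -4*I*√7 - (-34)*(-59 + 2*7*(-9)) = -4*I*√7 - (-34)*(-59 - 126) = -4*I*√7 - (-34)*(-185) = -4*I*√7 - 1*6290 = -4*I*√7 - 6290 = -6290 - 4*I*√7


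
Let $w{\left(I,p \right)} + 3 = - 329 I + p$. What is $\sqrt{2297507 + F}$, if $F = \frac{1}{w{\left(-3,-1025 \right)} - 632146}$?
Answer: $\frac{4 \sqrt{6376545648912959}}{210729} \approx 1515.8$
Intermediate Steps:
$w{\left(I,p \right)} = -3 + p - 329 I$ ($w{\left(I,p \right)} = -3 - \left(- p + 329 I\right) = -3 + p - 329 I$)
$F = - \frac{1}{632187}$ ($F = \frac{1}{\left(-3 - 1025 - -987\right) - 632146} = \frac{1}{\left(-3 - 1025 + 987\right) - 632146} = \frac{1}{-41 - 632146} = \frac{1}{-632187} = - \frac{1}{632187} \approx -1.5818 \cdot 10^{-6}$)
$\sqrt{2297507 + F} = \sqrt{2297507 - \frac{1}{632187}} = \sqrt{\frac{1452454057808}{632187}} = \frac{4 \sqrt{6376545648912959}}{210729}$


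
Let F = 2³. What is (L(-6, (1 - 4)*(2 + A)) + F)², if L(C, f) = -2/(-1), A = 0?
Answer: 100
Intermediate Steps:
L(C, f) = 2 (L(C, f) = -2*(-1) = 2)
F = 8
(L(-6, (1 - 4)*(2 + A)) + F)² = (2 + 8)² = 10² = 100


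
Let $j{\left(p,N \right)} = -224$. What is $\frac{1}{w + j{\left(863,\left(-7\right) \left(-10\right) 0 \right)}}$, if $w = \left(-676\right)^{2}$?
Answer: $\frac{1}{456752} \approx 2.1894 \cdot 10^{-6}$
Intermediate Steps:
$w = 456976$
$\frac{1}{w + j{\left(863,\left(-7\right) \left(-10\right) 0 \right)}} = \frac{1}{456976 - 224} = \frac{1}{456752}$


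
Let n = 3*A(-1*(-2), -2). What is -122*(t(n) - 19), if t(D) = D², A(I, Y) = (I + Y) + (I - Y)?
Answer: -15250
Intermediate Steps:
A(I, Y) = 2*I
n = 12 (n = 3*(2*(-1*(-2))) = 3*(2*2) = 3*4 = 12)
-122*(t(n) - 19) = -122*(12² - 19) = -122*(144 - 19) = -122*125 = -15250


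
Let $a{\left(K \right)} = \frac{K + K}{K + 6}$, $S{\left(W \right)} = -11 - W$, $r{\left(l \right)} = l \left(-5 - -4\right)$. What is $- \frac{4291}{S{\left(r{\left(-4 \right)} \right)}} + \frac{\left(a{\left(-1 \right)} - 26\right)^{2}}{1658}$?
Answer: $\frac{17812331}{62175} \approx 286.49$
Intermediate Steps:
$r{\left(l \right)} = - l$ ($r{\left(l \right)} = l \left(-5 + 4\right) = l \left(-1\right) = - l$)
$a{\left(K \right)} = \frac{2 K}{6 + K}$
$- \frac{4291}{S{\left(r{\left(-4 \right)} \right)}} + \frac{\left(a{\left(-1 \right)} - 26\right)^{2}}{1658} = - \frac{4291}{-11 - \left(-1\right) \left(-4\right)} + \frac{\left(2 \left(-1\right) \frac{1}{6 - 1} - 26\right)^{2}}{1658} = - \frac{4291}{-11 - 4} + \left(2 \left(-1\right) \frac{1}{5} - 26\right)^{2} \cdot \frac{1}{1658} = - \frac{4291}{-15} + \left(- \frac{2}{5} - 26\right)^{2} \cdot \frac{1}{1658} = \left(-4291\right) \left(- \frac{1}{15}\right) + \left(- \frac{132}{5}\right)^{2} \cdot \frac{1}{1658} = \frac{4291}{15} + \frac{17424}{25} \cdot \frac{1}{1658} = \frac{4291}{15} + \frac{8712}{20725} = \frac{17812331}{62175}$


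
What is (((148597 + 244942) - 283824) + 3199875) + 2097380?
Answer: 5406970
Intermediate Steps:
(((148597 + 244942) - 283824) + 3199875) + 2097380 = ((393539 - 283824) + 3199875) + 2097380 = (109715 + 3199875) + 2097380 = 3309590 + 2097380 = 5406970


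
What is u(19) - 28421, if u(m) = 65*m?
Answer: -27186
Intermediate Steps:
u(19) - 28421 = 65*19 - 28421 = 1235 - 28421 = -27186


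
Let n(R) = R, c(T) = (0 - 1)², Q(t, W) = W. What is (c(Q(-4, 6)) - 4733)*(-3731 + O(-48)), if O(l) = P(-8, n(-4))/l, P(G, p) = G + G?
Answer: 52960544/3 ≈ 1.7654e+7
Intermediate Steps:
c(T) = 1 (c(T) = (-1)² = 1)
P(G, p) = 2*G
O(l) = -16/l (O(l) = (2*(-8))/l = -16/l)
(c(Q(-4, 6)) - 4733)*(-3731 + O(-48)) = (1 - 4733)*(-3731 - 16/(-48)) = -4732*(-3731 - 16*(-1/48)) = -4732*(-3731 + ⅓) = -4732*(-11192/3) = 52960544/3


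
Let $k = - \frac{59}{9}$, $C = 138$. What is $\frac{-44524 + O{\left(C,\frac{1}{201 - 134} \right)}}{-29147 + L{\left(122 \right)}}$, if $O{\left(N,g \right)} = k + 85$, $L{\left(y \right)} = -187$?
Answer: $\frac{200005}{132003} \approx 1.5152$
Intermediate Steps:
$k = - \frac{59}{9}$ ($k = \left(-59\right) \frac{1}{9} = - \frac{59}{9} \approx -6.5556$)
$O{\left(N,g \right)} = \frac{706}{9}$ ($O{\left(N,g \right)} = - \frac{59}{9} + 85 = \frac{706}{9}$)
$\frac{-44524 + O{\left(C,\frac{1}{201 - 134} \right)}}{-29147 + L{\left(122 \right)}} = \frac{-44524 + \frac{706}{9}}{-29147 - 187} = - \frac{400010}{9 \left(-29334\right)} = \left(- \frac{400010}{9}\right) \left(- \frac{1}{29334}\right) = \frac{200005}{132003}$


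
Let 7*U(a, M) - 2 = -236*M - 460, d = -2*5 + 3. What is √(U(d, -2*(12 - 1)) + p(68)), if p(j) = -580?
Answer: √4718/7 ≈ 9.8125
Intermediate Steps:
d = -7 (d = -10 + 3 = -7)
U(a, M) = -458/7 - 236*M/7 (U(a, M) = 2/7 + (-236*M - 460)/7 = 2/7 + (-460 - 236*M)/7 = 2/7 + (-460/7 - 236*M/7) = -458/7 - 236*M/7)
√(U(d, -2*(12 - 1)) + p(68)) = √((-458/7 - (-472)*(12 - 1)/7) - 580) = √((-458/7 - (-472)*11/7) - 580) = √((-458/7 - 236/7*(-22)) - 580) = √((-458/7 + 5192/7) - 580) = √(4734/7 - 580) = √(674/7) = √4718/7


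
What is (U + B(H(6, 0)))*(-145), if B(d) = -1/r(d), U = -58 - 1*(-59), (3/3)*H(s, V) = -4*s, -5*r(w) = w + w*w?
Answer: -80765/552 ≈ -146.31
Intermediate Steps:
r(w) = -w/5 - w²/5 (r(w) = -(w + w*w)/5 = -(w + w²)/5 = -w/5 - w²/5)
H(s, V) = -4*s
U = 1 (U = -58 + 59 = 1)
B(d) = 5/(d*(1 + d)) (B(d) = -1/((-d*(1 + d)/5)) = -(-5)/(d*(1 + d)) = 5/(d*(1 + d)))
(U + B(H(6, 0)))*(-145) = (1 + 5/(((-4*6))*(1 - 4*6)))*(-145) = (1 + 5/(-24*(1 - 24)))*(-145) = (1 + 5*(-1/24)/(-23))*(-145) = (1 + 5*(-1/24)*(-1/23))*(-145) = (1 + 5/552)*(-145) = (557/552)*(-145) = -80765/552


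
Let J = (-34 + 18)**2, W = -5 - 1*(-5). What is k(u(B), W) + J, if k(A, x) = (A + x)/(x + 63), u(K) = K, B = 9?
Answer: 1793/7 ≈ 256.14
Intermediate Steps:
W = 0 (W = -5 + 5 = 0)
k(A, x) = (A + x)/(63 + x)
J = 256 (J = (-16)**2 = 256)
k(u(B), W) + J = (9 + 0)/(63 + 0) + 256 = 9/63 + 256 = (1/63)*9 + 256 = 1/7 + 256 = 1793/7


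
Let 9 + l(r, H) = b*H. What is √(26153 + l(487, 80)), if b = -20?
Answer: 4*√1534 ≈ 156.67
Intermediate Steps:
l(r, H) = -9 - 20*H
√(26153 + l(487, 80)) = √(26153 + (-9 - 20*80)) = √(26153 + (-9 - 1600)) = √(26153 - 1609) = √24544 = 4*√1534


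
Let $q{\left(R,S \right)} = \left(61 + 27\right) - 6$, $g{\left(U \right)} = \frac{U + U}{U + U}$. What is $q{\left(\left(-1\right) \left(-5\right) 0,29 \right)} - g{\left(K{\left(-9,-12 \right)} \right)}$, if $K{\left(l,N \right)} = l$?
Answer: $81$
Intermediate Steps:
$g{\left(U \right)} = 1$ ($g{\left(U \right)} = \frac{2 U}{2 U} = 2 U \frac{1}{2 U} = 1$)
$q{\left(R,S \right)} = 82$ ($q{\left(R,S \right)} = 88 - 6 = 82$)
$q{\left(\left(-1\right) \left(-5\right) 0,29 \right)} - g{\left(K{\left(-9,-12 \right)} \right)} = 82 - 1 = 81$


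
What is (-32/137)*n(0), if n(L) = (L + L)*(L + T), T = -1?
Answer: 0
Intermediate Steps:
n(L) = 2*L*(-1 + L) (n(L) = (L + L)*(L - 1) = (2*L)*(-1 + L) = 2*L*(-1 + L))
(-32/137)*n(0) = (-32/137)*(2*0*(-1 + 0)) = (-32*1/137)*(2*0*(-1)) = -32/137*0 = 0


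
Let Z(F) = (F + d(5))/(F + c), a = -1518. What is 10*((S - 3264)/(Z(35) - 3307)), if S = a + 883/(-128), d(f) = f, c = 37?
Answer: 27584055/1904512 ≈ 14.484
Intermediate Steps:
Z(F) = (5 + F)/(37 + F) (Z(F) = (F + 5)/(F + 37) = (5 + F)/(37 + F))
S = -195187/128 (S = -1518 + 883/(-128) = -1518 + 883*(-1/128) = -1518 - 883/128 = -195187/128 ≈ -1524.9)
10*((S - 3264)/(Z(35) - 3307)) = 10*((-195187/128 - 3264)/((5 + 35)/(37 + 35) - 3307)) = 10*(-612979/(128*(40/72 - 3307))) = 10*(-612979/(128*((1/72)*40 - 3307))) = 10*(-612979/(128*(5/9 - 3307))) = 10*(-612979/(128*(-29758/9))) = 10*(-612979/128*(-9/29758)) = 10*(5516811/3809024) = 27584055/1904512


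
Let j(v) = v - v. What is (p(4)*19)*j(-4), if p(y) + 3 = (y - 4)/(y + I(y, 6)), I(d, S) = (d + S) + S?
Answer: 0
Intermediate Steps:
j(v) = 0
I(d, S) = d + 2*S (I(d, S) = (S + d) + S = d + 2*S)
p(y) = -3 + (-4 + y)/(12 + 2*y) (p(y) = -3 + (y - 4)/(y + (y + 2*6)) = -3 + (-4 + y)/(y + (y + 12)) = -3 + (-4 + y)/(y + (12 + y)) = -3 + (-4 + y)/(12 + 2*y))
(p(4)*19)*j(-4) = ((5*(-8 - 1*4)/(2*(6 + 4)))*19)*0 = (((5/2)*(-8 - 4)/10)*19)*0 = (((5/2)*(⅒)*(-12))*19)*0 = -3*19*0 = -57*0 = 0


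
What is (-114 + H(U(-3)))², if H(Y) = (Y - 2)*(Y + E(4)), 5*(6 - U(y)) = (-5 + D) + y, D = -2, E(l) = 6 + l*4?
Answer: 4356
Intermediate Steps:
E(l) = 6 + 4*l
U(y) = 37/5 - y/5 (U(y) = 6 - ((-5 - 2) + y)/5 = 6 - (-7 + y)/5 = 6 + (7/5 - y/5) = 37/5 - y/5)
H(Y) = (-2 + Y)*(22 + Y) (H(Y) = (Y - 2)*(Y + (6 + 4*4)) = (-2 + Y)*(Y + (6 + 16)) = (-2 + Y)*(Y + 22) = (-2 + Y)*(22 + Y))
(-114 + H(U(-3)))² = (-114 + (-44 + (37/5 - ⅕*(-3))² + 20*(37/5 - ⅕*(-3))))² = (-114 + (-44 + (37/5 + ⅗)² + 20*(37/5 + ⅗)))² = (-114 + (-44 + 8² + 20*8))² = (-114 + (-44 + 64 + 160))² = (-114 + 180)² = 66² = 4356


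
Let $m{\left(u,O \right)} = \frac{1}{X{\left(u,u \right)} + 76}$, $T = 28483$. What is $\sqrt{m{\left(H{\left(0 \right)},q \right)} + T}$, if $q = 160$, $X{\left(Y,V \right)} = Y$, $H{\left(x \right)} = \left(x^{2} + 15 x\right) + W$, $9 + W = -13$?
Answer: $\frac{\sqrt{9228498}}{18} \approx 168.77$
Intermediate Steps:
$W = -22$ ($W = -9 - 13 = -22$)
$H{\left(x \right)} = -22 + x^{2} + 15 x$ ($H{\left(x \right)} = \left(x^{2} + 15 x\right) - 22 = -22 + x^{2} + 15 x$)
$m{\left(u,O \right)} = \frac{1}{76 + u}$ ($m{\left(u,O \right)} = \frac{1}{u + 76} = \frac{1}{76 + u}$)
$\sqrt{m{\left(H{\left(0 \right)},q \right)} + T} = \sqrt{\frac{1}{76 + \left(-22 + 0^{2} + 15 \cdot 0\right)} + 28483} = \sqrt{\frac{1}{76 + \left(-22 + 0 + 0\right)} + 28483} = \sqrt{\frac{1}{76 - 22} + 28483} = \sqrt{\frac{1}{54} + 28483} = \sqrt{\frac{1538083}{54}} = \frac{\sqrt{9228498}}{18}$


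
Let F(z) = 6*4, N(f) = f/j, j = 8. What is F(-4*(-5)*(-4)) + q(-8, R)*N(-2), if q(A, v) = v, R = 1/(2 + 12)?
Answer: 1343/56 ≈ 23.982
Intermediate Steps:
R = 1/14 ≈ 0.071429
N(f) = f/8
F(z) = 24
F(-4*(-5)*(-4)) + q(-8, R)*N(-2) = 24 + ((1/8)*(-2))/14 = 24 + (1/14)*(-1/4) = 24 - 1/56 = 1343/56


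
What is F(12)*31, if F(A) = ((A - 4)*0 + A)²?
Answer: 4464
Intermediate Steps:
F(A) = A² (F(A) = ((-4 + A)*0 + A)² = (0 + A)² = A²)
F(12)*31 = 12²*31 = 144*31 = 4464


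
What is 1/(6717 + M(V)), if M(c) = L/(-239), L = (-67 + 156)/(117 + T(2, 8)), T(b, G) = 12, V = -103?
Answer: 30831/207091738 ≈ 0.00014888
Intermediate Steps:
L = 89/129 (L = (-67 + 156)/(117 + 12) = 89/129 ≈ 0.68992)
M(c) = -89/30831 (M(c) = (89/129)/(-239) = (89/129)*(-1/239) = -89/30831)
1/(6717 + M(V)) = 1/(6717 - 89/30831) = 1/(207091738/30831) = 30831/207091738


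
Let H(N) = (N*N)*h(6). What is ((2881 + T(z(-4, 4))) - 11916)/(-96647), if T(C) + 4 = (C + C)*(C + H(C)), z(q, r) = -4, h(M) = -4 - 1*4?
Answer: 7983/96647 ≈ 0.082600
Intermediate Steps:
h(M) = -8 (h(M) = -4 - 4 = -8)
H(N) = -8*N**2 (H(N) = (N*N)*(-8) = N**2*(-8) = -8*N**2)
T(C) = -4 + 2*C*(C - 8*C**2) (T(C) = -4 + (C + C)*(C - 8*C**2) = -4 + (2*C)*(C - 8*C**2) = -4 + 2*C*(C - 8*C**2))
((2881 + T(z(-4, 4))) - 11916)/(-96647) = ((2881 + (-4 - 16*(-4)**3 + 2*(-4)**2)) - 11916)/(-96647) = ((2881 + (-4 - 16*(-64) + 2*16)) - 11916)*(-1/96647) = ((2881 + (-4 + 1024 + 32)) - 11916)*(-1/96647) = ((2881 + 1052) - 11916)*(-1/96647) = (3933 - 11916)*(-1/96647) = -7983*(-1/96647) = 7983/96647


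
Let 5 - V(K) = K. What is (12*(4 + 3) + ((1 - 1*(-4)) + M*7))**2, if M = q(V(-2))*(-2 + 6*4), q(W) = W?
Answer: 1361889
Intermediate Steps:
V(K) = 5 - K
M = 154 (M = (5 - 1*(-2))*(-2 + 6*4) = (5 + 2)*(-2 + 24) = 7*22 = 154)
(12*(4 + 3) + ((1 - 1*(-4)) + M*7))**2 = (12*(4 + 3) + ((1 - 1*(-4)) + 154*7))**2 = (12*7 + ((1 + 4) + 1078))**2 = (84 + (5 + 1078))**2 = (84 + 1083)**2 = 1167**2 = 1361889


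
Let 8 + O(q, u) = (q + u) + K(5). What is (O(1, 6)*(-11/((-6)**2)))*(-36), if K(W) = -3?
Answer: -44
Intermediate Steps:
O(q, u) = -11 + q + u (O(q, u) = -8 + ((q + u) - 3) = -8 + (-3 + q + u) = -11 + q + u)
(O(1, 6)*(-11/((-6)**2)))*(-36) = ((-11 + 1 + 6)*(-11/((-6)**2)))*(-36) = -(-44)/36*(-36) = -4*(-11/36)*(-36) = (11/9)*(-36) = -44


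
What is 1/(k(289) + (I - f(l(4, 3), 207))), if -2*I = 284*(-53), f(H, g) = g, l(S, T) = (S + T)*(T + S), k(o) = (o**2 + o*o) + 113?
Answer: 1/174474 ≈ 5.7315e-6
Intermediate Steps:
k(o) = 113 + 2*o**2 (k(o) = (o**2 + o**2) + 113 = 2*o**2 + 113 = 113 + 2*o**2)
l(S, T) = (S + T)**2 (l(S, T) = (S + T)*(S + T) = (S + T)**2)
I = 7526 (I = -142*(-53) = -1/2*(-15052) = 7526)
1/(k(289) + (I - f(l(4, 3), 207))) = 1/((113 + 2*289**2) + (7526 - 1*207)) = 1/((113 + 2*83521) + (7526 - 207)) = 1/((113 + 167042) + 7319) = 1/(167155 + 7319) = 1/174474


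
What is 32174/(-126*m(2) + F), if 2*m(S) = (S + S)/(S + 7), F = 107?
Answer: 32174/79 ≈ 407.27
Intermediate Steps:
m(S) = S/(7 + S) (m(S) = ((S + S)/(S + 7))/2 = ((2*S)/(7 + S))/2 = (2*S/(7 + S))/2 = S/(7 + S))
32174/(-126*m(2) + F) = 32174/(-252/(7 + 2) + 107) = 32174/(-252/9 + 107) = 32174/(-126*2/9 + 107) = 32174/(-28 + 107) = 32174/79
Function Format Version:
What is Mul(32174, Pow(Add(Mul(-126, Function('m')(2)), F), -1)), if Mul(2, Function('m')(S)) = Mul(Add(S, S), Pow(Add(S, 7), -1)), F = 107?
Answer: Rational(32174, 79) ≈ 407.27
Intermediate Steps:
Function('m')(S) = Mul(S, Pow(Add(7, S), -1)) (Function('m')(S) = Mul(Rational(1, 2), Mul(Add(S, S), Pow(Add(S, 7), -1))) = Mul(Rational(1, 2), Mul(Mul(2, S), Pow(Add(7, S), -1))) = Mul(Rational(1, 2), Mul(2, S, Pow(Add(7, S), -1))) = Mul(S, Pow(Add(7, S), -1)))
Mul(32174, Pow(Add(Mul(-126, Function('m')(2)), F), -1)) = Mul(32174, Pow(Add(Mul(-126, Mul(2, Pow(Add(7, 2), -1))), 107), -1)) = Mul(32174, Pow(Add(Mul(-126, Mul(2, Pow(9, -1))), 107), -1)) = Mul(32174, Pow(Add(Mul(-126, Mul(2, Rational(1, 9))), 107), -1)) = Mul(32174, Pow(Add(Mul(-126, Rational(2, 9)), 107), -1)) = Mul(32174, Pow(Add(-28, 107), -1)) = Mul(32174, Pow(79, -1)) = Mul(32174, Rational(1, 79)) = Rational(32174, 79)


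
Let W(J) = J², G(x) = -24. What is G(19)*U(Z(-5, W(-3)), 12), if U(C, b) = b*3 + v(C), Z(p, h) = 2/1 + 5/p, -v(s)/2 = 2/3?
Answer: -832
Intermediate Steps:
v(s) = -4/3
Z(p, h) = 2 + 5/p (Z(p, h) = 2*1 + 5/p = 2 + 5/p)
U(C, b) = -4/3 + 3*b (U(C, b) = b*3 - 4/3 = 3*b - 4/3 = -4/3 + 3*b)
G(19)*U(Z(-5, W(-3)), 12) = -24*(-4/3 + 3*12) = -24*(-4/3 + 36) = -24*104/3 = -832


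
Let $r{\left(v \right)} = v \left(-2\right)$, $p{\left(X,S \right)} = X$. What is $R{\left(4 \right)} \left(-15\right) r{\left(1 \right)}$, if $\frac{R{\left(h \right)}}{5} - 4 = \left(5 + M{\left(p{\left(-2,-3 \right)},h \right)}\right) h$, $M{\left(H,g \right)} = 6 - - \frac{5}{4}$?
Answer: $7950$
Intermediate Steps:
$M{\left(H,g \right)} = \frac{29}{4}$ ($M{\left(H,g \right)} = 6 - \left(-5\right) \frac{1}{4} = 6 - - \frac{5}{4} = 6 + \frac{5}{4} = \frac{29}{4}$)
$r{\left(v \right)} = - 2 v$
$R{\left(h \right)} = 20 + \frac{245 h}{4}$ ($R{\left(h \right)} = 20 + 5 \left(5 + \frac{29}{4}\right) h = 20 + 5 \frac{49 h}{4} = 20 + \frac{245 h}{4}$)
$R{\left(4 \right)} \left(-15\right) r{\left(1 \right)} = \left(20 + \frac{245}{4} \cdot 4\right) \left(-15\right) \left(\left(-2\right) 1\right) = \left(20 + 245\right) \left(-15\right) \left(-2\right) = 265 \left(-15\right) \left(-2\right) = \left(-3975\right) \left(-2\right) = 7950$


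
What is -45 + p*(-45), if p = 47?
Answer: -2160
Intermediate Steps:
-45 + p*(-45) = -45 + 47*(-45) = -45 - 2115 = -2160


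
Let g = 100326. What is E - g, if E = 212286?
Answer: 111960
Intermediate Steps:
E - g = 212286 - 1*100326 = 212286 - 100326 = 111960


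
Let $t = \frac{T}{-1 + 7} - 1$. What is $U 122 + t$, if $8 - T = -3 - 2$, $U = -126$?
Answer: $- \frac{92225}{6} \approx -15371.0$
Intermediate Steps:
$T = 13$ ($T = 8 - \left(-3 - 2\right) = 8 - -5 = 8 + 5 = 13$)
$t = \frac{7}{6}$ ($t = \frac{13}{-1 + 7} - 1 = \frac{13}{6} - 1 = \frac{7}{6} \approx 1.1667$)
$U 122 + t = \left(-126\right) 122 + \frac{7}{6} = -15372 + \frac{7}{6} = - \frac{92225}{6}$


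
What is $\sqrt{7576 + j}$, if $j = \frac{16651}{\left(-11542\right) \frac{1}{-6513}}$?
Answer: $\frac{\sqrt{2260964169010}}{11542} \approx 130.28$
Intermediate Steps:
$j = \frac{108447963}{11542}$ ($j = \frac{16651}{\left(-11542\right) \left(- \frac{1}{6513}\right)} = \frac{16651}{\frac{11542}{6513}} = 16651 \cdot \frac{6513}{11542} = \frac{108447963}{11542} \approx 9395.9$)
$\sqrt{7576 + j} = \sqrt{7576 + \frac{108447963}{11542}} = \sqrt{\frac{195890155}{11542}} = \frac{\sqrt{2260964169010}}{11542}$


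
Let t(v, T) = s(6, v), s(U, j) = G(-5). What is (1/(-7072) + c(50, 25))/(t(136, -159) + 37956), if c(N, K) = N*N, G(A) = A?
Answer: 17679999/268389472 ≈ 0.065874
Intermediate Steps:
s(U, j) = -5
c(N, K) = N²
t(v, T) = -5
(1/(-7072) + c(50, 25))/(t(136, -159) + 37956) = (1/(-7072) + 50²)/(-5 + 37956) = (-1/7072 + 2500)/37951 = (17679999/7072)*(1/37951) = 17679999/268389472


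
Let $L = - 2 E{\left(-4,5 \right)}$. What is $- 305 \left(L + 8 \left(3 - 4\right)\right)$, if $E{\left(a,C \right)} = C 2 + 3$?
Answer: $10370$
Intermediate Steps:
$E{\left(a,C \right)} = 3 + 2 C$ ($E{\left(a,C \right)} = 2 C + 3 = 3 + 2 C$)
$L = -26$ ($L = - 2 \left(3 + 2 \cdot 5\right) = - 2 \left(3 + 10\right) = \left(-2\right) 13 = -26$)
$- 305 \left(L + 8 \left(3 - 4\right)\right) = - 305 \left(-26 + 8 \left(3 - 4\right)\right) = - 305 \left(-26 + 8 \left(-1\right)\right) = - 305 \left(-26 - 8\right) = \left(-305\right) \left(-34\right) = 10370$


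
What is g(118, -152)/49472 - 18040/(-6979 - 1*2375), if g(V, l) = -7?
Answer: 446204701/231380544 ≈ 1.9284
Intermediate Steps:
g(118, -152)/49472 - 18040/(-6979 - 1*2375) = -7/49472 - 18040/(-6979 - 1*2375) = -7*1/49472 - 18040/(-6979 - 2375) = -7/49472 - 18040/(-9354) = -7/49472 - 18040*(-1/9354) = -7/49472 + 9020/4677 = 446204701/231380544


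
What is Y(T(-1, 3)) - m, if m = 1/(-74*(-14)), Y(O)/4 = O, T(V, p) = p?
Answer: 12431/1036 ≈ 11.999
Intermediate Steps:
Y(O) = 4*O
m = 1/1036 ≈ 0.00096525
Y(T(-1, 3)) - m = 4*3 - 1*1/1036 = 12 - 1/1036 = 12431/1036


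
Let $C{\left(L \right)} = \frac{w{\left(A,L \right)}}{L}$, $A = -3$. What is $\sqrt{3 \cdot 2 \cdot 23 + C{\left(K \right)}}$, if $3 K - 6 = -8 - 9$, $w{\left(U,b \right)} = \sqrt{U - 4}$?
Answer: $\frac{\sqrt{16698 - 33 i \sqrt{7}}}{11} \approx 11.747 - 0.030712 i$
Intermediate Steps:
$w{\left(U,b \right)} = \sqrt{-4 + U}$
$K = - \frac{11}{3}$ ($K = 2 + \frac{-8 - 9}{3} = 2 + \frac{1}{3} \left(-17\right) = 2 - \frac{17}{3} = - \frac{11}{3} \approx -3.6667$)
$C{\left(L \right)} = \frac{i \sqrt{7}}{L}$ ($C{\left(L \right)} = \frac{\sqrt{-4 - 3}}{L} = \frac{\sqrt{-7}}{L} = \frac{i \sqrt{7}}{L}$)
$\sqrt{3 \cdot 2 \cdot 23 + C{\left(K \right)}} = \sqrt{3 \cdot 2 \cdot 23 + \frac{i \sqrt{7}}{- \frac{11}{3}}} = \sqrt{6 \cdot 23 + i \sqrt{7} \left(- \frac{3}{11}\right)} = \sqrt{138 - \frac{3 i \sqrt{7}}{11}}$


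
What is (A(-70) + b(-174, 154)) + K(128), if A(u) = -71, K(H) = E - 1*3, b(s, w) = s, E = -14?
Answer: -262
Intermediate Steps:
K(H) = -17 (K(H) = -14 - 1*3 = -14 - 3 = -17)
(A(-70) + b(-174, 154)) + K(128) = (-71 - 174) - 17 = -245 - 17 = -262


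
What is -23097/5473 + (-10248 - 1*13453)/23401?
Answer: -670208470/128073673 ≈ -5.2330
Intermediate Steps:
-23097/5473 + (-10248 - 1*13453)/23401 = -23097*1/5473 + (-10248 - 13453)*(1/23401) = -23097/5473 - 23701*1/23401 = -23097/5473 - 23701/23401 = -670208470/128073673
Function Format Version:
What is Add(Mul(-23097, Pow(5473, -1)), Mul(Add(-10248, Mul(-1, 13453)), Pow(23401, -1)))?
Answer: Rational(-670208470, 128073673) ≈ -5.2330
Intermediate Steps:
Add(Mul(-23097, Pow(5473, -1)), Mul(Add(-10248, Mul(-1, 13453)), Pow(23401, -1))) = Add(Mul(-23097, Rational(1, 5473)), Mul(Add(-10248, -13453), Rational(1, 23401))) = Add(Rational(-23097, 5473), Mul(-23701, Rational(1, 23401))) = Add(Rational(-23097, 5473), Rational(-23701, 23401)) = Rational(-670208470, 128073673)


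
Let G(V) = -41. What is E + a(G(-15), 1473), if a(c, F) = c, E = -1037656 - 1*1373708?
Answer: -2411405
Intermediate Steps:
E = -2411364 (E = -1037656 - 1373708 = -2411364)
E + a(G(-15), 1473) = -2411364 - 41 = -2411405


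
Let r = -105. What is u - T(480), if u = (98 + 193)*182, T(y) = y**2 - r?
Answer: -177543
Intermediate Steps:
T(y) = 105 + y**2 (T(y) = y**2 - 1*(-105) = y**2 + 105 = 105 + y**2)
u = 52962 (u = 291*182 = 52962)
u - T(480) = 52962 - (105 + 480**2) = 52962 - (105 + 230400) = 52962 - 1*230505 = 52962 - 230505 = -177543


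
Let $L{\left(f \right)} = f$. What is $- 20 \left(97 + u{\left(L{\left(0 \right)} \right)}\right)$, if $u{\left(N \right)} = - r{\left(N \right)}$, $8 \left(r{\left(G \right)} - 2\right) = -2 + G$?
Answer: $-1905$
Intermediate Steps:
$r{\left(G \right)} = \frac{7}{4} + \frac{G}{8}$ ($r{\left(G \right)} = 2 + \frac{-2 + G}{8} = 2 + \left(- \frac{1}{4} + \frac{G}{8}\right) = \frac{7}{4} + \frac{G}{8}$)
$u{\left(N \right)} = - \frac{7}{4} - \frac{N}{8}$ ($u{\left(N \right)} = - (\frac{7}{4} + \frac{N}{8}) = - \frac{7}{4} - \frac{N}{8}$)
$- 20 \left(97 + u{\left(L{\left(0 \right)} \right)}\right) = - 20 \left(97 - \frac{7}{4}\right) = \left(-20\right) \frac{381}{4} = -1905$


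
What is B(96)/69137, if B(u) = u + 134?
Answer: 230/69137 ≈ 0.0033267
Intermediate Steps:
B(u) = 134 + u
B(96)/69137 = (134 + 96)/69137 = 230*(1/69137) = 230/69137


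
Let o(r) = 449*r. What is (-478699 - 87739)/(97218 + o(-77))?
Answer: -566438/62645 ≈ -9.0420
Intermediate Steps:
(-478699 - 87739)/(97218 + o(-77)) = (-478699 - 87739)/(97218 + 449*(-77)) = -566438/(97218 - 34573) = -566438/62645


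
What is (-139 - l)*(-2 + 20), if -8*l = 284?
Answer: -1863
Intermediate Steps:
l = -71/2 (l = -1/8*284 = -71/2 ≈ -35.500)
(-139 - l)*(-2 + 20) = (-139 - 1*(-71/2))*(-2 + 20) = (-139 + 71/2)*18 = -207/2*18 = -1863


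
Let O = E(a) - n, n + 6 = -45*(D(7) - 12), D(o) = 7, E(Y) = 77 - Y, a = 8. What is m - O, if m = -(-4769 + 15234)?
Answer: -10315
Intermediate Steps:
n = 219 (n = -6 - 45*(7 - 12) = -6 - 45*(-5) = -6 + 225 = 219)
O = -150 (O = (77 - 1*8) - 1*219 = (77 - 8) - 219 = 69 - 219 = -150)
m = -10465 (m = -1*10465 = -10465)
m - O = -10465 - 1*(-150) = -10465 + 150 = -10315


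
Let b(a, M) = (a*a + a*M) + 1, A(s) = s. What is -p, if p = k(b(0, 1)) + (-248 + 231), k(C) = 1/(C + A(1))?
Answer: 33/2 ≈ 16.500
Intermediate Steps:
b(a, M) = 1 + a**2 + M*a (b(a, M) = (a**2 + M*a) + 1 = 1 + a**2 + M*a)
k(C) = 1/(1 + C) (k(C) = 1/(C + 1) = 1/(1 + C))
p = -33/2 (p = 1/(1 + (1 + 0**2 + 1*0)) + (-248 + 231) = 1/(1 + (1 + 0 + 0)) - 17 = 1/(1 + 1) - 17 = 1/2 - 17 = -33/2 ≈ -16.500)
-p = -1*(-33/2) = 33/2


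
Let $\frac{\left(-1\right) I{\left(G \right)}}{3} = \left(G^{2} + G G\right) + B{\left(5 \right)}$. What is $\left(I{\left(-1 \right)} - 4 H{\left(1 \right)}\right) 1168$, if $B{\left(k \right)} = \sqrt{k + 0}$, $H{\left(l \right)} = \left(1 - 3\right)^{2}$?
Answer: $-25696 - 3504 \sqrt{5} \approx -33531.0$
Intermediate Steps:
$H{\left(l \right)} = 4$ ($H{\left(l \right)} = \left(-2\right)^{2} = 4$)
$B{\left(k \right)} = \sqrt{k}$
$I{\left(G \right)} = - 6 G^{2} - 3 \sqrt{5}$ ($I{\left(G \right)} = - 3 \left(\left(G^{2} + G G\right) + \sqrt{5}\right) = - 3 \left(\left(G^{2} + G^{2}\right) + \sqrt{5}\right) = - 3 \left(2 G^{2} + \sqrt{5}\right) = - 3 \left(\sqrt{5} + 2 G^{2}\right) = - 6 G^{2} - 3 \sqrt{5}$)
$\left(I{\left(-1 \right)} - 4 H{\left(1 \right)}\right) 1168 = \left(\left(- 6 \left(-1\right)^{2} - 3 \sqrt{5}\right) - 16\right) 1168 = \left(\left(\left(-6\right) 1 - 3 \sqrt{5}\right) - 16\right) 1168 = \left(\left(-6 - 3 \sqrt{5}\right) - 16\right) 1168 = \left(-22 - 3 \sqrt{5}\right) 1168 = -25696 - 3504 \sqrt{5}$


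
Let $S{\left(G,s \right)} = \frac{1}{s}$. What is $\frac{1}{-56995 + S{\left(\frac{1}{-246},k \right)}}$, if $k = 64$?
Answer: $- \frac{64}{3647679} \approx -1.7545 \cdot 10^{-5}$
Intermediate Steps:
$\frac{1}{-56995 + S{\left(\frac{1}{-246},k \right)}} = \frac{1}{-56995 + \frac{1}{64}} = \frac{1}{- \frac{3647679}{64}} = - \frac{64}{3647679}$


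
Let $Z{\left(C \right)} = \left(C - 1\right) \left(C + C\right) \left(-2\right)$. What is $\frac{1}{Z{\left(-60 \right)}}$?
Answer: $- \frac{1}{14640} \approx -6.8306 \cdot 10^{-5}$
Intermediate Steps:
$Z{\left(C \right)} = - 4 C \left(-1 + C\right)$ ($Z{\left(C \right)} = \left(-1 + C\right) 2 C \left(-2\right) = 2 C \left(-1 + C\right) \left(-2\right) = - 4 C \left(-1 + C\right)$)
$\frac{1}{Z{\left(-60 \right)}} = \frac{1}{4 \left(-60\right) \left(1 - -60\right)} = \frac{1}{4 \left(-60\right) \left(1 + 60\right)} = \frac{1}{4 \left(-60\right) 61} = \frac{1}{-14640} = - \frac{1}{14640}$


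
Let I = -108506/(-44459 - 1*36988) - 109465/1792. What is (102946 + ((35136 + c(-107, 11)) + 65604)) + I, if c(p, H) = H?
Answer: 29721471976625/145953024 ≈ 2.0364e+5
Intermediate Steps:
I = -8721153103/145953024 (I = -108506/(-44459 - 36988) - 109465*1/1792 = -108506/(-81447) - 109465/1792 = -108506*(-1/81447) - 109465/1792 = 108506/81447 - 109465/1792 = -8721153103/145953024 ≈ -59.753)
(102946 + ((35136 + c(-107, 11)) + 65604)) + I = (102946 + ((35136 + 11) + 65604)) - 8721153103/145953024 = (102946 + (35147 + 65604)) - 8721153103/145953024 = (102946 + 100751) - 8721153103/145953024 = 203697 - 8721153103/145953024 = 29721471976625/145953024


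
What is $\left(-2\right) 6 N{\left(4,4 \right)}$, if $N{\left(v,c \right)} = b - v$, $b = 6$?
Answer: $-24$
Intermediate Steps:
$N{\left(v,c \right)} = 6 - v$
$\left(-2\right) 6 N{\left(4,4 \right)} = \left(-2\right) 6 \left(6 - 4\right) = - 12 \left(6 - 4\right) = \left(-12\right) 2 = -24$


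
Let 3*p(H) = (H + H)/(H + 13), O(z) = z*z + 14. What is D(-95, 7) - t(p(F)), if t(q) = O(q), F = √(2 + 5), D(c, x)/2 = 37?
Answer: 3541708/59049 + 182*√7/59049 ≈ 59.987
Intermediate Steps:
D(c, x) = 74 (D(c, x) = 2*37 = 74)
O(z) = 14 + z² (O(z) = z² + 14 = 14 + z²)
F = √7 ≈ 2.6458
p(H) = 2*H/(3*(13 + H)) (p(H) = ((H + H)/(H + 13))/3 = ((2*H)/(13 + H))/3 = (2*H/(13 + H))/3 = 2*H/(3*(13 + H)))
t(q) = 14 + q²
D(-95, 7) - t(p(F)) = 74 - (14 + (2*√7/(3*(13 + √7)))²) = 74 - (14 + 28/(9*(13 + √7)²)) = 74 + (-14 - 28/(9*(13 + √7)²)) = 60 - 28/(9*(13 + √7)²)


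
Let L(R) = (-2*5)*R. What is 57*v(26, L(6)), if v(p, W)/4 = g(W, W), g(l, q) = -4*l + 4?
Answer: 55632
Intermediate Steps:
g(l, q) = 4 - 4*l
L(R) = -10*R
v(p, W) = 16 - 16*W (v(p, W) = 4*(4 - 4*W) = 16 - 16*W)
57*v(26, L(6)) = 57*(16 - (-160)*6) = 57*(16 - 16*(-60)) = 57*(16 + 960) = 57*976 = 55632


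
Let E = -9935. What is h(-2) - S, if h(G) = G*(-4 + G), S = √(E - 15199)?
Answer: 12 - I*√25134 ≈ 12.0 - 158.54*I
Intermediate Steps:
S = I*√25134 (S = √(-9935 - 15199) = √(-25134) = I*√25134 ≈ 158.54*I)
h(-2) - S = -2*(-4 - 2) - I*√25134 = -2*(-6) - I*√25134 = 12 - I*√25134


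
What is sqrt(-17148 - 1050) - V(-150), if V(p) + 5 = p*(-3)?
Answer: -445 + 3*I*sqrt(2022) ≈ -445.0 + 134.9*I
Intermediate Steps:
V(p) = -5 - 3*p (V(p) = -5 + p*(-3) = -5 - 3*p)
sqrt(-17148 - 1050) - V(-150) = sqrt(-17148 - 1050) - (-5 - 3*(-150)) = sqrt(-18198) - (-5 + 450) = 3*I*sqrt(2022) - 1*445 = 3*I*sqrt(2022) - 445 = -445 + 3*I*sqrt(2022)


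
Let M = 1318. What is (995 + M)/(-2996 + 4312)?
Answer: 2313/1316 ≈ 1.7576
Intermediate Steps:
(995 + M)/(-2996 + 4312) = (995 + 1318)/(-2996 + 4312) = 2313/1316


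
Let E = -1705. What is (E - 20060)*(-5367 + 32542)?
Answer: -591463875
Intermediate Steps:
(E - 20060)*(-5367 + 32542) = (-1705 - 20060)*(-5367 + 32542) = -21765*27175 = -591463875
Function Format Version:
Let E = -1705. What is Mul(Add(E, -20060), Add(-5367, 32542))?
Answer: -591463875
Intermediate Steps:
Mul(Add(E, -20060), Add(-5367, 32542)) = Mul(Add(-1705, -20060), Add(-5367, 32542)) = Mul(-21765, 27175) = -591463875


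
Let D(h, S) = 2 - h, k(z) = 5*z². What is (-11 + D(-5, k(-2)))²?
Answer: 16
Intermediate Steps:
(-11 + D(-5, k(-2)))² = (-11 + (2 - 1*(-5)))² = (-11 + (2 + 5))² = (-11 + 7)² = (-4)² = 16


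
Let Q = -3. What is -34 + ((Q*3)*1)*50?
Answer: -484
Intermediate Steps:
-34 + ((Q*3)*1)*50 = -34 + (-3*3*1)*50 = -34 - 9*1*50 = -34 - 9*50 = -34 - 450 = -484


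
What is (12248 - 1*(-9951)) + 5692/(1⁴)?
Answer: 27891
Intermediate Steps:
(12248 - 1*(-9951)) + 5692/(1⁴) = (12248 + 9951) + 5692/1 = 22199 + 5692*1 = 22199 + 5692 = 27891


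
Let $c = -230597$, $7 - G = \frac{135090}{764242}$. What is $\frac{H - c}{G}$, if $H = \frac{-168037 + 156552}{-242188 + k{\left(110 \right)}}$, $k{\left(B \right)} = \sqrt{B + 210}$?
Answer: $\frac{1292111214301887034867}{38232842317432312} + \frac{4388659685 \sqrt{5}}{19116421158716156} \approx 33796.0$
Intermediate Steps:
$k{\left(B \right)} = \sqrt{210 + B}$
$G = \frac{2607302}{382121}$ ($G = 7 - \frac{135090}{764242} = 7 - 135090 \cdot \frac{1}{764242} = 7 - \frac{67545}{382121} = \frac{2607302}{382121} \approx 6.8232$)
$H = - \frac{11485}{-242188 + 8 \sqrt{5}}$ ($H = \frac{-168037 + 156552}{-242188 + \sqrt{210 + 110}} = - \frac{11485}{-242188 + \sqrt{320}} = - \frac{11485}{-242188 + 8 \sqrt{5}} \approx 0.047425$)
$\frac{H - c}{G} = \frac{\left(\frac{695382295}{14663756756} + \frac{11485 \sqrt{5}}{7331878378}\right) - -230597}{\frac{2607302}{382121}} = \left(\left(\frac{695382295}{14663756756} + \frac{11485 \sqrt{5}}{7331878378}\right) + 230597\right) \frac{382121}{2607302} = \left(\frac{3381419012045627}{14663756756} + \frac{11485 \sqrt{5}}{7331878378}\right) \frac{382121}{2607302} = \frac{1292111214301887034867}{38232842317432312} + \frac{4388659685 \sqrt{5}}{19116421158716156}$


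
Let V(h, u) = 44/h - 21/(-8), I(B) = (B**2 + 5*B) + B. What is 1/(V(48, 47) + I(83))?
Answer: 24/177373 ≈ 0.00013531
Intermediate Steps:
I(B) = B**2 + 6*B
V(h, u) = 21/8 + 44/h (V(h, u) = 44/h - 21*(-1/8) = 44/h + 21/8 = 21/8 + 44/h)
1/(V(48, 47) + I(83)) = 1/((21/8 + 44/48) + 83*(6 + 83)) = 1/((21/8 + 44*(1/48)) + 83*89) = 1/((21/8 + 11/12) + 7387) = 1/(85/24 + 7387) = 1/(177373/24) = 24/177373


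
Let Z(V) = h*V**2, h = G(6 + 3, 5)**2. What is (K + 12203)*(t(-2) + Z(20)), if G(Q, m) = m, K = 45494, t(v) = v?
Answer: 576854606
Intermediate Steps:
h = 25 (h = 5**2 = 25)
Z(V) = 25*V**2
(K + 12203)*(t(-2) + Z(20)) = (45494 + 12203)*(-2 + 25*20**2) = 57697*(-2 + 25*400) = 57697*(-2 + 10000) = 57697*9998 = 576854606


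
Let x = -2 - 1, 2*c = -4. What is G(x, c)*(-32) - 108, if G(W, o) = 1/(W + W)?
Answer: -308/3 ≈ -102.67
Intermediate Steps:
c = -2 (c = (1/2)*(-4) = -2)
x = -3
G(W, o) = 1/(2*W)
G(x, c)*(-32) - 108 = ((1/2)/(-3))*(-32) - 108 = ((1/2)*(-1/3))*(-32) - 108 = -1/6*(-32) - 108 = 16/3 - 108 = -308/3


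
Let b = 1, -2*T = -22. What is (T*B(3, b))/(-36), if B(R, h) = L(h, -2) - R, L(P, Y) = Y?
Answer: 55/36 ≈ 1.5278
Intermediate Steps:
T = 11 (T = -1/2*(-22) = 11)
B(R, h) = -2 - R
(T*B(3, b))/(-36) = (11*(-2 - 1*3))/(-36) = (11*(-2 - 3))*(-1/36) = (11*(-5))*(-1/36) = -55*(-1/36) = 55/36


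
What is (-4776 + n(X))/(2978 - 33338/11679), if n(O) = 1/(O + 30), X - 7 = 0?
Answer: -2063807769/1285628788 ≈ -1.6053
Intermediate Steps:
X = 7 (X = 7 + 0 = 7)
n(O) = 1/(30 + O)
(-4776 + n(X))/(2978 - 33338/11679) = (-4776 + 1/(30 + 7))/(2978 - 33338/11679) = (-4776 + 1/37)/(2978 - 33338*1/11679) = (-4776 + 1/37)/(2978 - 33338/11679) = -176711/(37*34746724/11679) = -176711/37*11679/34746724 = -2063807769/1285628788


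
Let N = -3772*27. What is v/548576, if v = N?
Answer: -25461/137144 ≈ -0.18565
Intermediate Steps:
N = -101844
v = -101844
v/548576 = -101844/548576 = -101844*1/548576 = -25461/137144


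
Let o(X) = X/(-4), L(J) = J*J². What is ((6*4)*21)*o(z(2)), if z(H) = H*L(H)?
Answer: -2016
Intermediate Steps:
L(J) = J³
z(H) = H⁴ (z(H) = H*H³ = H⁴)
o(X) = -X/4 (o(X) = X*(-¼) = -X/4)
((6*4)*21)*o(z(2)) = ((6*4)*21)*(-¼*2⁴) = (24*21)*(-¼*16) = 504*(-4) = -2016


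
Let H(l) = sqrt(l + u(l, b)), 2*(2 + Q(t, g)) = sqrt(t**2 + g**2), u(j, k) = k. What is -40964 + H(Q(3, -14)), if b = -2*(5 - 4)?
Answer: -40964 + sqrt(-16 + 2*sqrt(205))/2 ≈ -40962.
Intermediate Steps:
b = -2 (b = -2*1 = -2)
Q(t, g) = -2 + sqrt(g**2 + t**2)/2 (Q(t, g) = -2 + sqrt(t**2 + g**2)/2 = -2 + sqrt(g**2 + t**2)/2)
H(l) = sqrt(-2 + l) (H(l) = sqrt(l - 2) = sqrt(-2 + l))
-40964 + H(Q(3, -14)) = -40964 + sqrt(-2 + (-2 + sqrt((-14)**2 + 3**2)/2)) = -40964 + sqrt(-2 + (-2 + sqrt(196 + 9)/2)) = -40964 + sqrt(-2 + (-2 + sqrt(205)/2)) = -40964 + sqrt(-4 + sqrt(205)/2)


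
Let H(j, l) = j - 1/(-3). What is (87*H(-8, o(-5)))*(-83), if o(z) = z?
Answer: 55361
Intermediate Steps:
H(j, l) = 1/3 + j (H(j, l) = j - (-1)/3 = j - 1*(-1/3) = j + 1/3 = 1/3 + j)
(87*H(-8, o(-5)))*(-83) = (87*(1/3 - 8))*(-83) = (87*(-23/3))*(-83) = -667*(-83) = 55361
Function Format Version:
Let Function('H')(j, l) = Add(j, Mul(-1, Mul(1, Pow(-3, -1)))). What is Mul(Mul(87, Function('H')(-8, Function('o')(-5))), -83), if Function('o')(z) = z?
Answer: 55361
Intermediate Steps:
Function('H')(j, l) = Add(Rational(1, 3), j) (Function('H')(j, l) = Add(j, Mul(-1, Mul(1, Rational(-1, 3)))) = Add(j, Mul(-1, Rational(-1, 3))) = Add(j, Rational(1, 3)) = Add(Rational(1, 3), j))
Mul(Mul(87, Function('H')(-8, Function('o')(-5))), -83) = Mul(Mul(87, Add(Rational(1, 3), -8)), -83) = Mul(Mul(87, Rational(-23, 3)), -83) = Mul(-667, -83) = 55361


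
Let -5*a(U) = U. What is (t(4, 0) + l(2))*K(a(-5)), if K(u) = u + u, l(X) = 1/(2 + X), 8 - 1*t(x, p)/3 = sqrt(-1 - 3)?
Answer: 97/2 - 12*I ≈ 48.5 - 12.0*I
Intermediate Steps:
t(x, p) = 24 - 6*I (t(x, p) = 24 - 3*sqrt(-1 - 3) = 24 - 6*I)
a(U) = -U/5
K(u) = 2*u
(t(4, 0) + l(2))*K(a(-5)) = ((24 - 6*I) + 1/(2 + 2))*(2*(-1/5*(-5))) = ((24 - 6*I) + 1/4)*(2*1) = ((24 - 6*I) + 1/4)*2 = (97/4 - 6*I)*2 = 97/2 - 12*I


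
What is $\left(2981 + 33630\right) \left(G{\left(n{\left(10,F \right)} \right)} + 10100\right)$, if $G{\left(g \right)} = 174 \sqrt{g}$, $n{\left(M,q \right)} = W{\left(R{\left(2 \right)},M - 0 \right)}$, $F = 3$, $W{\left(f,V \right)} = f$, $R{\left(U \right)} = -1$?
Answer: $369771100 + 6370314 i \approx 3.6977 \cdot 10^{8} + 6.3703 \cdot 10^{6} i$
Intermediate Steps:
$n{\left(M,q \right)} = -1$
$\left(2981 + 33630\right) \left(G{\left(n{\left(10,F \right)} \right)} + 10100\right) = \left(2981 + 33630\right) \left(174 \sqrt{-1} + 10100\right) = 36611 \left(174 i + 10100\right) = 36611 \left(10100 + 174 i\right) = 369771100 + 6370314 i$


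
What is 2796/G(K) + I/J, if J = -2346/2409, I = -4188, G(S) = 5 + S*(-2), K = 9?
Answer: 20766030/5083 ≈ 4085.4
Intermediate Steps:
G(S) = 5 - 2*S
J = -782/803 (J = -2346*1/2409 = -782/803 ≈ -0.97385)
2796/G(K) + I/J = 2796/(5 - 2*9) - 4188/(-782/803) = 2796/(5 - 18) - 4188*(-803/782) = 2796/(-13) + 1681482/391 = 2796*(-1/13) + 1681482/391 = -2796/13 + 1681482/391 = 20766030/5083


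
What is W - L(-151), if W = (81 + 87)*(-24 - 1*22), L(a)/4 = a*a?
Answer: -98932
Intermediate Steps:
L(a) = 4*a**2 (L(a) = 4*(a*a) = 4*a**2)
W = -7728 (W = 168*(-24 - 22) = 168*(-46) = -7728)
W - L(-151) = -7728 - 4*(-151)**2 = -7728 - 4*22801 = -7728 - 1*91204 = -7728 - 91204 = -98932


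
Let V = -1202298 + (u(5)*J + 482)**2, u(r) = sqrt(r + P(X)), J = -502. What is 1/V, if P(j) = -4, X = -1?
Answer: -1/1201898 ≈ -8.3202e-7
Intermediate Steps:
u(r) = sqrt(-4 + r) (u(r) = sqrt(r - 4) = sqrt(-4 + r))
V = -1201898 (V = -1202298 + (sqrt(-4 + 5)*(-502) + 482)**2 = -1202298 + (sqrt(1)*(-502) + 482)**2 = -1202298 + (1*(-502) + 482)**2 = -1202298 + (-502 + 482)**2 = -1202298 + (-20)**2 = -1202298 + 400 = -1201898)
1/V = 1/(-1201898) = -1/1201898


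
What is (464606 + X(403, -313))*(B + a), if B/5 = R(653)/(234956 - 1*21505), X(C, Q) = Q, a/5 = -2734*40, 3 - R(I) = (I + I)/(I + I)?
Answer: -54189960647549470/213451 ≈ -2.5388e+11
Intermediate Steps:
R(I) = 2 (R(I) = 3 - (I + I)/(I + I) = 3 - 2*I/(2*I) = 3 - 2*I*1/(2*I) = 3 - 1*1 = 3 - 1 = 2)
a = -546800 (a = 5*(-2734*40) = 5*(-109360) = -546800)
B = 10/213451 (B = 5*(2/(234956 - 1*21505)) = 5*(2/(234956 - 21505)) = 5*(2/213451) = 10/213451 ≈ 4.6849e-5)
(464606 + X(403, -313))*(B + a) = (464606 - 313)*(10/213451 - 546800) = 464293*(-116715006790/213451) = -54189960647549470/213451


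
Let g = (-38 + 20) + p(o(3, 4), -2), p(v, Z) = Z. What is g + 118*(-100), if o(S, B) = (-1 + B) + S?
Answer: -11820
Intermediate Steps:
o(S, B) = -1 + B + S
g = -20 (g = (-38 + 20) - 2 = -18 - 2 = -20)
g + 118*(-100) = -20 + 118*(-100) = -20 - 11800 = -11820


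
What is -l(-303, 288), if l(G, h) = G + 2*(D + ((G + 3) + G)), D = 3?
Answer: 1503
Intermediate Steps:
l(G, h) = 12 + 5*G (l(G, h) = G + 2*(3 + ((G + 3) + G)) = G + 2*(3 + ((3 + G) + G)) = G + 2*(3 + (3 + 2*G)) = G + 2*(6 + 2*G) = G + (12 + 4*G) = 12 + 5*G)
-l(-303, 288) = -(12 + 5*(-303)) = -(12 - 1515) = -1*(-1503) = 1503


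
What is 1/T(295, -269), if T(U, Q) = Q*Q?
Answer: 1/72361 ≈ 1.3820e-5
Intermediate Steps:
T(U, Q) = Q²
1/T(295, -269) = 1/((-269)²) = 1/72361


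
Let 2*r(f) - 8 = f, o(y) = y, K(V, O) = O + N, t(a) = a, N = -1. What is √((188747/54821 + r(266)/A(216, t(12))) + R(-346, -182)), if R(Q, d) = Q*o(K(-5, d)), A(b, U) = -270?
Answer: √9120938844496710/379530 ≈ 251.64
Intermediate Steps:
K(V, O) = -1 + O (K(V, O) = O - 1 = -1 + O)
r(f) = 4 + f/2
R(Q, d) = Q*(-1 + d)
√((188747/54821 + r(266)/A(216, t(12))) + R(-346, -182)) = √((188747/54821 + (4 + (½)*266)/(-270)) - 346*(-1 - 182)) = √((188747*(1/54821) + (4 + 133)*(-1/270)) - 346*(-183)) = √((14519/4217 + 137*(-1/270)) + 63318) = √((14519/4217 - 137/270) + 63318) = √(3342401/1138590 + 63318) = √(72096584021/1138590) = √9120938844496710/379530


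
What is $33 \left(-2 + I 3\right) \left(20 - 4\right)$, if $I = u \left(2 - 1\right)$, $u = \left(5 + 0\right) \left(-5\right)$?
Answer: $-40656$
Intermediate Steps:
$u = -25$ ($u = 5 \left(-5\right) = -25$)
$I = -25$ ($I = - 25 \left(2 - 1\right) = \left(-25\right) 1 = -25$)
$33 \left(-2 + I 3\right) \left(20 - 4\right) = 33 \left(-2 - 75\right) \left(20 - 4\right) = 33 \left(-77\right) 16 = \left(-2541\right) 16 = -40656$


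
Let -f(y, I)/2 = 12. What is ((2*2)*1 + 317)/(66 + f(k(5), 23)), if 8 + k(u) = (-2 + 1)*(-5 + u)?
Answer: 107/14 ≈ 7.6429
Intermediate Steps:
k(u) = -3 - u (k(u) = -8 + (-2 + 1)*(-5 + u) = -8 - (-5 + u) = -8 + (5 - u) = -3 - u)
f(y, I) = -24 (f(y, I) = -2*12 = -24)
((2*2)*1 + 317)/(66 + f(k(5), 23)) = ((2*2)*1 + 317)/(66 - 24) = (4*1 + 317)/42 = (4 + 317)*(1/42) = 321*(1/42) = 107/14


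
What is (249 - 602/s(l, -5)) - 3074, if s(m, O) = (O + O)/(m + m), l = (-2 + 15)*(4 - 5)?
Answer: -21951/5 ≈ -4390.2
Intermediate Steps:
l = -13 (l = 13*(-1) = -13)
s(m, O) = O/m (s(m, O) = (2*O)/((2*m)) = (2*O)*(1/(2*m)) = O/m)
(249 - 602/s(l, -5)) - 3074 = (249 - 602/((-5/(-13)))) - 3074 = (249 - 602/((-5*(-1/13)))) - 3074 = (249 - 602/5/13) - 3074 = (249 - 602*13/5) - 3074 = (249 - 7826/5) - 3074 = -6581/5 - 3074 = -21951/5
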